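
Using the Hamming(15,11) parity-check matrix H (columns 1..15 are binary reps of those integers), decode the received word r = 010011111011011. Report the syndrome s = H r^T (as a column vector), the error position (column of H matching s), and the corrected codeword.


s = (0, 0, 0, 1)^T, error position = 1, corrected codeword c = 110011111011011

Compute s = H r^T mod 2 one row at a time:
  s_1 = 1 + 1 + 0 + 1 + 1 + 0 + 1 + 1 = 6 ≡ 0 (mod 2).
  s_2 = 0 + 1 + 1 + 1 + 1 + 0 + 1 + 1 = 6 ≡ 0 (mod 2).
  s_3 = 1 + 0 + 1 + 1 + 0 + 1 + 1 + 1 = 6 ≡ 0 (mod 2).
  s_4 = 0 + 0 + 1 + 1 + 1 + 1 + 0 + 1 = 5 ≡ 1 (mod 2).
s = (0, 0, 0, 1)^T — this equals column 1 of H (binary 0001), so error is at position 1.
Correct: flip bit 1 of r = 010011111011011 to get c = 110011111011011.


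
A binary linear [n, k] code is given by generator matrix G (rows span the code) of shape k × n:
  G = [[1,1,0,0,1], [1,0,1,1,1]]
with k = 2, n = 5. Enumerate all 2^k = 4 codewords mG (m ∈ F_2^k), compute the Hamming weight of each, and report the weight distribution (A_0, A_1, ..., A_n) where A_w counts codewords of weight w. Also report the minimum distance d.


Weight distribution: A_0 = 1, A_3 = 2, A_4 = 1. Minimum distance d = 3.

Enumerate all 2^2 = 4 messages m ∈ F_2^2.
For each, compute codeword c = mG in F_2^5, then tally its weight.
  m = 00 → c = 00000, weight = 0.
  m = 10 → c = 11001, weight = 3.
  m = 01 → c = 10111, weight = 4.
  m = 11 → c = 01110, weight = 3.
Tally weights:
  weight 0: 1 codewords.
  weight 3: 2 codewords.
  weight 4: 1 codewords.
Minimum distance d = smallest w > 0 with A_w > 0 = 3.
Sanity: Σ A_w = 4 = 2^2 = 4 ✓.


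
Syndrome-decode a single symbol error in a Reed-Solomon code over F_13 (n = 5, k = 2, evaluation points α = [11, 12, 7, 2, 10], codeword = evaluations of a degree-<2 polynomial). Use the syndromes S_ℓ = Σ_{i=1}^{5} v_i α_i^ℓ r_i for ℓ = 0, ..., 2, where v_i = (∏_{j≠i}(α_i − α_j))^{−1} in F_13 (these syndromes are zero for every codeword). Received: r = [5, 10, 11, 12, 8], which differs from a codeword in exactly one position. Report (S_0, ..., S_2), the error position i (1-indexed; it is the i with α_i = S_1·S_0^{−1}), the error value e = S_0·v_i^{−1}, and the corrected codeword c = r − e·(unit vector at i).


S = (11, 6, 8), error at position 5, error magnitude e = 8, c = [5, 10, 11, 12, 0].

Step 1: column multipliers v_i = (∏_{j≠i}(α_i − α_j))^{−1} mod 13.
  i = 1 (α = 11): (11−12)(11−7)(11−2)(11−10) = (−1)·4·9·1 = −36 ≡ 3, so v_1 = 3^{−1} = 9 (mod 13).
  i = 2 (α = 12): (12−11)(12−7)(12−2)(12−10) = 1·5·10·2 = 100 ≡ 9, so v_2 = 9^{−1} = 3 (mod 13).
  i = 3 (α = 7): (7−11)(7−12)(7−2)(7−10) = (−4)·(−5)·5·(−3) = −300 ≡ 12, so v_3 = 12^{−1} = 12 (mod 13).
  i = 4 (α = 2): (2−11)(2−12)(2−7)(2−10) = (−9)·(−10)·(−5)·(−8) = 3600 ≡ 12, so v_4 = 12^{−1} = 12 (mod 13).
  i = 5 (α = 10): (10−11)(10−12)(10−7)(10−2) = (−1)·(−2)·3·8 = 48 ≡ 9, so v_5 = 9^{−1} = 3 (mod 13).
  v = [9, 3, 12, 12, 3].
Step 2: syndromes of r = [5, 10, 11, 12, 8] (all sums mod 13).
  S_0 = Σ v_i r_i = 9·5 + 3·10 + 12·11 + 12·12 + 3·8 = 375 ≡ 11.
  S_1 = Σ v_i α_i r_i = 9·11·5 + 3·12·10 + 12·7·11 + 12·2·12 + 3·10·8 = 2307 ≡ 6.
  α_i^2 mod 13 = [4, 1, 10, 4, 9].
  S_2 = Σ v_i α_i^2 r_i = 9·4·5 + 3·1·10 + 12·10·11 + 12·4·12 + 3·9·8 = 2322 ≡ 8.
  S = (11, 6, 8) ≠ 0, so r is not a codeword (an error is present).
Step 3: locate the error. For a single error e at position i, S_ℓ = v_i·e·α_i^ℓ, so α_err = S_1/S_0.
  S_0^{−1} = 11^{−1} = 6 (mod 13), so α_err = 6·6 = 36 ≡ 10 = α_5. Error position i = 5.
  Consistency check: S_2/S_1 = 8·11 = 88 ≡ 10 = α_err ✓ (single-error assumption holds).
Step 4: error magnitude e = S_0/v_5 = S_0·∏_{j≠5}(α_5 − α_j) = 11·9 = 99 ≡ 8 (mod 13).
Step 5: correct position 5: c_5 = r_5 − e = 8 − 8 ≡ 0 (mod 13). Hence c = [5, 10, 11, 12, 0].
  Check: interpolating c through the α_i gives m(x) = 2 + 5·x (degree < 2) with m(α_i) = c_i for every i, so c is indeed a codeword.


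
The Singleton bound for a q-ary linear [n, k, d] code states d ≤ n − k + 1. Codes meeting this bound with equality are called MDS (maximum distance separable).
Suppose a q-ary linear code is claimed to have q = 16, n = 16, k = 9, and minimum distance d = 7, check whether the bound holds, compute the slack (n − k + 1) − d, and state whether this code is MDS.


Singleton RHS = n − k + 1 = 8, slack = 1, bound satisfied, not MDS.

Singleton bound: d ≤ n − k + 1.
Here n = 16, k = 9, so n − k + 1 = 8.
Given d = 7, check d ≤ 8: YES.
Slack = (n − k + 1) − d = 1.
The code is NOT MDS (slack = 1 > 0).
Description: the claimed parameters are [16, 9, 7]_16; such a code would be non-MDS.


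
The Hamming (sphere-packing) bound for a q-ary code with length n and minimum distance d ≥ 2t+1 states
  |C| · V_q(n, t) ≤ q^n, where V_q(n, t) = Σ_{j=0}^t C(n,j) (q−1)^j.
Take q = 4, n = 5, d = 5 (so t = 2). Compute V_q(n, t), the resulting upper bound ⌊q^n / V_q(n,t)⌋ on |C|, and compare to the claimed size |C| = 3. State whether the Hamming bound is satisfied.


V_q(n, t) = 106, q^n = 1024, Hamming bound = 9, |C| = 3 ≤ bound (satisfied).

Step 1: Compute V_q(n, t) = Σ_{j=0}^2 C(n, j) (q−1)^j.
  j = 0: C(5,0)·(3)^0 = 1·1 = 1.
  j = 1: C(5,1)·(3)^1 = 5·3 = 15.
  j = 2: C(5,2)·(3)^2 = 10·9 = 90.
  V_q(n, t) = 1 + 15 + 90 = 106.
Step 2: q^n = 4^5 = 1024.
Step 3: Hamming bound ⌊q^n / V_q(n,t)⌋ = ⌊1024/106⌋ = 9.
Step 4: Compare |C| = 3 to 9: satisfied.
The claimed |C| lies below the Hamming bound.


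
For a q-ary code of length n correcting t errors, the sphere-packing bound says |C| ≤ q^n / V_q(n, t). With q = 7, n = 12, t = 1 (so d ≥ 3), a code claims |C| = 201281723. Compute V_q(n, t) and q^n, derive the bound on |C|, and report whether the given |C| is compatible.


V_q(n, t) = 73, q^n = 13841287201, Hamming bound = 189606673, |C| = 201281723 > bound (violated).

Step 1: Compute V_q(n, t) = Σ_{j=0}^1 C(n, j) (q−1)^j.
  j = 0: C(12,0)·(6)^0 = 1·1 = 1.
  j = 1: C(12,1)·(6)^1 = 12·6 = 72.
  V_q(n, t) = 1 + 72 = 73.
Step 2: q^n = 7^12 = 13841287201.
Step 3: Hamming bound ⌊q^n / V_q(n,t)⌋ = ⌊13841287201/73⌋ = 189606673.
Step 4: Compare |C| = 201281723 to 189606673: violated.
The claimed |C| lies above the Hamming bound, so no 7-ary code of length 12 with d ≥ 3 can have 201281723 codewords.


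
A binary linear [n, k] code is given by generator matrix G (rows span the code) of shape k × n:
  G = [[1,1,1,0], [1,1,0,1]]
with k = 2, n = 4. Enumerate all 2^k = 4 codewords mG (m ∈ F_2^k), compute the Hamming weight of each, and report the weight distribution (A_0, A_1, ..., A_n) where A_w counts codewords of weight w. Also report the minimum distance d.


Weight distribution: A_0 = 1, A_2 = 1, A_3 = 2. Minimum distance d = 2.

Enumerate all 2^2 = 4 messages m ∈ F_2^2.
For each, compute codeword c = mG in F_2^4, then tally its weight.
  m = 00 → c = 0000, weight = 0.
  m = 10 → c = 1110, weight = 3.
  m = 01 → c = 1101, weight = 3.
  m = 11 → c = 0011, weight = 2.
Tally weights:
  weight 0: 1 codewords.
  weight 2: 1 codewords.
  weight 3: 2 codewords.
Minimum distance d = smallest w > 0 with A_w > 0 = 2.
Sanity: Σ A_w = 4 = 2^2 = 4 ✓.


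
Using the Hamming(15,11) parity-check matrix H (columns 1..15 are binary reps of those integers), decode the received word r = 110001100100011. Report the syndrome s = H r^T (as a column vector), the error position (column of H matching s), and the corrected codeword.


s = (1, 0, 0, 1)^T, error position = 9, corrected codeword c = 110001101100011

Compute s = H r^T mod 2 one row at a time:
  s_1 = 0 + 0 + 1 + 0 + 0 + 0 + 1 + 1 = 3 ≡ 1 (mod 2).
  s_2 = 0 + 0 + 1 + 1 + 0 + 0 + 1 + 1 = 4 ≡ 0 (mod 2).
  s_3 = 1 + 0 + 1 + 1 + 1 + 0 + 1 + 1 = 6 ≡ 0 (mod 2).
  s_4 = 1 + 0 + 0 + 1 + 0 + 0 + 0 + 1 = 3 ≡ 1 (mod 2).
s = (1, 0, 0, 1)^T — this equals column 9 of H (binary 1001), so error is at position 9.
Correct: flip bit 9 of r = 110001100100011 to get c = 110001101100011.


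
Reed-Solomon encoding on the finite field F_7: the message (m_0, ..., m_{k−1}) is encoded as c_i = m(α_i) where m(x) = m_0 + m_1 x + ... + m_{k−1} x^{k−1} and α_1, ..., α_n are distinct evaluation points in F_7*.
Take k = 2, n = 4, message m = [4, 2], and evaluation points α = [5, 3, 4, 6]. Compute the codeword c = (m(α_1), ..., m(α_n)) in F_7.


c = [0, 3, 5, 2]

Message polynomial: m(x) = 4 + 2·x (mod 7).
For each evaluation point α_i, compute m(α_i) mod 7:
  α_1 = 5: Horner steps 2 → 0, so m(5) = 0.
  α_2 = 3: Horner steps 2 → 3, so m(3) = 3.
  α_3 = 4: Horner steps 2 → 5, so m(4) = 5.
  α_4 = 6: Horner steps 2 → 2, so m(6) = 2.
Codeword c = [0, 3, 5, 2] ∈ F_7^4.


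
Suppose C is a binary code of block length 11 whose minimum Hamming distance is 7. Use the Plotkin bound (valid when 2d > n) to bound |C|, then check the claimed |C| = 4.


Plotkin bound M ≤ 4; given |C| = 4 ≤ bound (satisfied).

Check applicability: 2d = 14, n = 11.
2d − n = 3 > 0, so Plotkin applies.
Compute d/(2d−n) = 7/3 ≈ 2.3333.
⌊d/(2d−n)⌋ = 2.
Plotkin bound: M ≤ 2·2 = 4.
Given |C| = 4, check: satisfied.
This |C| is at the Plotkin bound.


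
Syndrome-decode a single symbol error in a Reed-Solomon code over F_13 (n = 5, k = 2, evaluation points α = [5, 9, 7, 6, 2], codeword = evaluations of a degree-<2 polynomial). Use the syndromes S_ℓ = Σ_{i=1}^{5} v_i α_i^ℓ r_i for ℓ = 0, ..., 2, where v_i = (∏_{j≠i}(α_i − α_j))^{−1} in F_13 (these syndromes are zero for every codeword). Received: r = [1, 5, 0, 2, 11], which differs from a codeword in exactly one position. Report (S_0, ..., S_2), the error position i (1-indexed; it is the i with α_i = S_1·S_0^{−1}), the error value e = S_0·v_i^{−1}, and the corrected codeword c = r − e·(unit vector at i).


S = (6, 3, 8), error at position 3, error magnitude e = 10, c = [1, 5, 3, 2, 11].

Step 1: column multipliers v_i = (∏_{j≠i}(α_i − α_j))^{−1} mod 13.
  i = 1 (α = 5): (5−9)(5−7)(5−6)(5−2) = (−4)·(−2)·(−1)·3 = −24 ≡ 2, so v_1 = 2^{−1} = 7 (mod 13).
  i = 2 (α = 9): (9−5)(9−7)(9−6)(9−2) = 4·2·3·7 = 168 ≡ 12, so v_2 = 12^{−1} = 12 (mod 13).
  i = 3 (α = 7): (7−5)(7−9)(7−6)(7−2) = 2·(−2)·1·5 = −20 ≡ 6, so v_3 = 6^{−1} = 11 (mod 13).
  i = 4 (α = 6): (6−5)(6−9)(6−7)(6−2) = 1·(−3)·(−1)·4 = 12 ≡ 12, so v_4 = 12^{−1} = 12 (mod 13).
  i = 5 (α = 2): (2−5)(2−9)(2−7)(2−6) = (−3)·(−7)·(−5)·(−4) = 420 ≡ 4, so v_5 = 4^{−1} = 10 (mod 13).
  v = [7, 12, 11, 12, 10].
Step 2: syndromes of r = [1, 5, 0, 2, 11] (all sums mod 13).
  S_0 = Σ v_i r_i = 7·1 + 12·5 + 11·0 + 12·2 + 10·11 = 201 ≡ 6.
  S_1 = Σ v_i α_i r_i = 7·5·1 + 12·9·5 + 11·7·0 + 12·6·2 + 10·2·11 = 939 ≡ 3.
  α_i^2 mod 13 = [12, 3, 10, 10, 4].
  S_2 = Σ v_i α_i^2 r_i = 7·12·1 + 12·3·5 + 11·10·0 + 12·10·2 + 10·4·11 = 944 ≡ 8.
  S = (6, 3, 8) ≠ 0, so r is not a codeword (an error is present).
Step 3: locate the error. For a single error e at position i, S_ℓ = v_i·e·α_i^ℓ, so α_err = S_1/S_0.
  S_0^{−1} = 6^{−1} = 11 (mod 13), so α_err = 3·11 = 33 ≡ 7 = α_3. Error position i = 3.
  Consistency check: S_2/S_1 = 8·9 = 72 ≡ 7 = α_err ✓ (single-error assumption holds).
Step 4: error magnitude e = S_0/v_3 = S_0·∏_{j≠3}(α_3 − α_j) = 6·6 = 36 ≡ 10 (mod 13).
Step 5: correct position 3: c_3 = r_3 − e = 0 − 10 ≡ 3 (mod 13). Hence c = [1, 5, 3, 2, 11].
  Check: interpolating c through the α_i gives m(x) = 9 + 1·x (degree < 2) with m(α_i) = c_i for every i, so c is indeed a codeword.


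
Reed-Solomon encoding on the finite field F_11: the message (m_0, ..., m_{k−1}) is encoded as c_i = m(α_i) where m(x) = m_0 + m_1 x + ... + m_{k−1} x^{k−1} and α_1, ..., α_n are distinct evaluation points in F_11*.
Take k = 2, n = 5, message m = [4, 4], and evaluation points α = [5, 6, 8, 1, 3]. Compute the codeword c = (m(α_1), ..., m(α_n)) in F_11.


c = [2, 6, 3, 8, 5]

Message polynomial: m(x) = 4 + 4·x (mod 11).
For each evaluation point α_i, compute m(α_i) mod 11:
  α_1 = 5: Horner steps 4 → 2, so m(5) = 2.
  α_2 = 6: Horner steps 4 → 6, so m(6) = 6.
  α_3 = 8: Horner steps 4 → 3, so m(8) = 3.
  α_4 = 1: Horner steps 4 → 8, so m(1) = 8.
  α_5 = 3: Horner steps 4 → 5, so m(3) = 5.
Codeword c = [2, 6, 3, 8, 5] ∈ F_11^5.


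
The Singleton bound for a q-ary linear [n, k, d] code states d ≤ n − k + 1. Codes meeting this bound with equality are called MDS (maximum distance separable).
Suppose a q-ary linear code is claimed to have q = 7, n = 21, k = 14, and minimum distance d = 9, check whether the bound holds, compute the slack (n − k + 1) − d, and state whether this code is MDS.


Singleton RHS = n − k + 1 = 8, slack = -1, bound violated (no such code; not MDS).

Singleton bound: d ≤ n − k + 1.
Here n = 21, k = 14, so n − k + 1 = 8.
Given d = 9, check d ≤ 8: NO.
Slack = (n − k + 1) − d = -1.
The slack is negative: d = 9 exceeds n − k + 1 = 8 by 1, so the Singleton bound is violated and no linear [21, 14, 9]_7 code can exist. In particular it is not MDS (MDS requires d = n − k + 1 exactly).
Description: the claimed parameters are [21, 14, 9]_7; such a code would be impossible (violates the Singleton bound).


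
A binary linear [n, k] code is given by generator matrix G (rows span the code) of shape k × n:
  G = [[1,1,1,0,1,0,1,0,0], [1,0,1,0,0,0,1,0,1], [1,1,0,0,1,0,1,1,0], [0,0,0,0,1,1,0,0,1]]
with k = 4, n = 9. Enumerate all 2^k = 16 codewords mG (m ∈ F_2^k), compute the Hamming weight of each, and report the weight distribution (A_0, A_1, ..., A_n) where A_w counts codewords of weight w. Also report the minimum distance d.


Weight distribution: A_0 = 1, A_2 = 2, A_3 = 2, A_4 = 3, A_5 = 6, A_6 = 2. Minimum distance d = 2.

Enumerate all 2^4 = 16 messages m ∈ F_2^4.
For each, compute codeword c = mG in F_2^9, then tally its weight.
  m = 0000 → c = 000000000, weight = 0.
  m = 1000 → c = 111010100, weight = 5.
  m = 0100 → c = 101000101, weight = 4.
  m = 1100 → c = 010010001, weight = 3.
  m = 0010 → c = 110010110, weight = 5.
  m = 1010 → c = 001000010, weight = 2.
  m = 0110 → c = 011010011, weight = 5.
  m = 1110 → c = 100000111, weight = 4.
  m = 0001 → c = 000011001, weight = 3.
  m = 1001 → c = 111001101, weight = 6.
  m = 0101 → c = 101011100, weight = 5.
  m = 1101 → c = 010001000, weight = 2.
  m = 0011 → c = 110001111, weight = 6.
  m = 1011 → c = 001011011, weight = 5.
  m = 0111 → c = 011001010, weight = 4.
  m = 1111 → c = 100011110, weight = 5.
Tally weights:
  weight 0: 1 codewords.
  weight 2: 2 codewords.
  weight 3: 2 codewords.
  weight 4: 3 codewords.
  weight 5: 6 codewords.
  weight 6: 2 codewords.
Minimum distance d = smallest w > 0 with A_w > 0 = 2.
Sanity: Σ A_w = 16 = 2^4 = 16 ✓.


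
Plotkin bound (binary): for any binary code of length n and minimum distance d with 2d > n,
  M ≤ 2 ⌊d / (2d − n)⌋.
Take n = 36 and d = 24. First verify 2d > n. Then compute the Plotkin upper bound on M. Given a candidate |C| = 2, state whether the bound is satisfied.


Plotkin bound M ≤ 4; given |C| = 2 ≤ bound (satisfied).

Check applicability: 2d = 48, n = 36.
2d − n = 12 > 0, so Plotkin applies.
Compute d/(2d−n) = 24/12 ≈ 2.0000.
⌊d/(2d−n)⌋ = 2.
Plotkin bound: M ≤ 2·2 = 4.
Given |C| = 2, check: satisfied.
This |C| is below the Plotkin bound.


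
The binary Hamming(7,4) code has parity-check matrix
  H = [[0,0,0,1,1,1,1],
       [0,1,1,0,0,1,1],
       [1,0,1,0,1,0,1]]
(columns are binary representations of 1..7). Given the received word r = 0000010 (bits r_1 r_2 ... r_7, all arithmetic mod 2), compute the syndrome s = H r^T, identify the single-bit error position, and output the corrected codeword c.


s = (1, 1, 0)^T, error position = 6, corrected codeword c = 0000000

Compute s = H r^T mod 2 one row at a time:
  s_1 = 0 + 0 + 1 + 0 = 1 ≡ 1 (mod 2).
  s_2 = 0 + 0 + 1 + 0 = 1 ≡ 1 (mod 2).
  s_3 = 0 + 0 + 0 + 0 = 0 ≡ 0 (mod 2).
s = (1, 1, 0)^T — this equals column 6 of H (binary 110), so error is at position 6.
Correct: flip bit 6 of r = 0000010 to get c = 0000000.


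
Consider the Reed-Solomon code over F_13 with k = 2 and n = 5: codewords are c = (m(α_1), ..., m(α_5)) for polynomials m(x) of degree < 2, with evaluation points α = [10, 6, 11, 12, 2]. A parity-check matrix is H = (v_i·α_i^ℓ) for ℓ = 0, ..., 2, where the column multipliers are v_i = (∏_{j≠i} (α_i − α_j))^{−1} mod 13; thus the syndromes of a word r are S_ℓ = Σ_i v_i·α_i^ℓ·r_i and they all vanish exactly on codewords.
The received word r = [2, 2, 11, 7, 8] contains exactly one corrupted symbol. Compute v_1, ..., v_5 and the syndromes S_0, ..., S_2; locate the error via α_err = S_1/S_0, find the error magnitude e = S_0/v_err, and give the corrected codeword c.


S = (10, 8, 9), error at position 2, error magnitude e = 10, c = [2, 5, 11, 7, 8].

Step 1: column multipliers v_i = (∏_{j≠i}(α_i − α_j))^{−1} mod 13.
  i = 1 (α = 10): (10−6)(10−11)(10−12)(10−2) = 4·(−1)·(−2)·8 = 64 ≡ 12, so v_1 = 12^{−1} = 12 (mod 13).
  i = 2 (α = 6): (6−10)(6−11)(6−12)(6−2) = (−4)·(−5)·(−6)·4 = −480 ≡ 1, so v_2 = 1^{−1} = 1 (mod 13).
  i = 3 (α = 11): (11−10)(11−6)(11−12)(11−2) = 1·5·(−1)·9 = −45 ≡ 7, so v_3 = 7^{−1} = 2 (mod 13).
  i = 4 (α = 12): (12−10)(12−6)(12−11)(12−2) = 2·6·1·10 = 120 ≡ 3, so v_4 = 3^{−1} = 9 (mod 13).
  i = 5 (α = 2): (2−10)(2−6)(2−11)(2−12) = (−8)·(−4)·(−9)·(−10) = 2880 ≡ 7, so v_5 = 7^{−1} = 2 (mod 13).
  v = [12, 1, 2, 9, 2].
Step 2: syndromes of r = [2, 2, 11, 7, 8] (all sums mod 13).
  S_0 = Σ v_i r_i = 12·2 + 1·2 + 2·11 + 9·7 + 2·8 = 127 ≡ 10.
  S_1 = Σ v_i α_i r_i = 12·10·2 + 1·6·2 + 2·11·11 + 9·12·7 + 2·2·8 = 1282 ≡ 8.
  α_i^2 mod 13 = [9, 10, 4, 1, 4].
  S_2 = Σ v_i α_i^2 r_i = 12·9·2 + 1·10·2 + 2·4·11 + 9·1·7 + 2·4·8 = 451 ≡ 9.
  S = (10, 8, 9) ≠ 0, so r is not a codeword (an error is present).
Step 3: locate the error. For a single error e at position i, S_ℓ = v_i·e·α_i^ℓ, so α_err = S_1/S_0.
  S_0^{−1} = 10^{−1} = 4 (mod 13), so α_err = 8·4 = 32 ≡ 6 = α_2. Error position i = 2.
  Consistency check: S_2/S_1 = 9·5 = 45 ≡ 6 = α_err ✓ (single-error assumption holds).
Step 4: error magnitude e = S_0/v_2 = S_0·∏_{j≠2}(α_2 − α_j) = 10·1 = 10 ≡ 10 (mod 13).
Step 5: correct position 2: c_2 = r_2 − e = 2 − 10 ≡ 5 (mod 13). Hence c = [2, 5, 11, 7, 8].
  Check: interpolating c through the α_i gives m(x) = 3 + 9·x (degree < 2) with m(α_i) = c_i for every i, so c is indeed a codeword.


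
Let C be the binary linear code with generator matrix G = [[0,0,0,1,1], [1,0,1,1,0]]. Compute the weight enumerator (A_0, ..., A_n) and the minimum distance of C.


Weight distribution: A_0 = 1, A_2 = 1, A_3 = 2. Minimum distance d = 2.

Enumerate all 2^2 = 4 messages m ∈ F_2^2.
For each, compute codeword c = mG in F_2^5, then tally its weight.
  m = 00 → c = 00000, weight = 0.
  m = 10 → c = 00011, weight = 2.
  m = 01 → c = 10110, weight = 3.
  m = 11 → c = 10101, weight = 3.
Tally weights:
  weight 0: 1 codewords.
  weight 2: 1 codewords.
  weight 3: 2 codewords.
Minimum distance d = smallest w > 0 with A_w > 0 = 2.
Sanity: Σ A_w = 4 = 2^2 = 4 ✓.


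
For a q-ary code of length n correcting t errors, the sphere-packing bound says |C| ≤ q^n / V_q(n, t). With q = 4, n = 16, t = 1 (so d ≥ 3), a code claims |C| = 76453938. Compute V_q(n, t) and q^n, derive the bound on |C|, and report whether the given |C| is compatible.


V_q(n, t) = 49, q^n = 4294967296, Hamming bound = 87652393, |C| = 76453938 ≤ bound (satisfied).

Step 1: Compute V_q(n, t) = Σ_{j=0}^1 C(n, j) (q−1)^j.
  j = 0: C(16,0)·(3)^0 = 1·1 = 1.
  j = 1: C(16,1)·(3)^1 = 16·3 = 48.
  V_q(n, t) = 1 + 48 = 49.
Step 2: q^n = 4^16 = 4294967296.
Step 3: Hamming bound ⌊q^n / V_q(n,t)⌋ = ⌊4294967296/49⌋ = 87652393.
Step 4: Compare |C| = 76453938 to 87652393: satisfied.
The claimed |C| lies below the Hamming bound.


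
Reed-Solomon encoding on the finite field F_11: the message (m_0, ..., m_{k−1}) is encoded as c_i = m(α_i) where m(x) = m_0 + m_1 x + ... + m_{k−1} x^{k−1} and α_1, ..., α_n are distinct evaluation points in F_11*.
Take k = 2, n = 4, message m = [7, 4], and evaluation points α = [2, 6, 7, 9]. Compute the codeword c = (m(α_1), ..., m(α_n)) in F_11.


c = [4, 9, 2, 10]

Message polynomial: m(x) = 7 + 4·x (mod 11).
For each evaluation point α_i, compute m(α_i) mod 11:
  α_1 = 2: Horner steps 4 → 4, so m(2) = 4.
  α_2 = 6: Horner steps 4 → 9, so m(6) = 9.
  α_3 = 7: Horner steps 4 → 2, so m(7) = 2.
  α_4 = 9: Horner steps 4 → 10, so m(9) = 10.
Codeword c = [4, 9, 2, 10] ∈ F_11^4.


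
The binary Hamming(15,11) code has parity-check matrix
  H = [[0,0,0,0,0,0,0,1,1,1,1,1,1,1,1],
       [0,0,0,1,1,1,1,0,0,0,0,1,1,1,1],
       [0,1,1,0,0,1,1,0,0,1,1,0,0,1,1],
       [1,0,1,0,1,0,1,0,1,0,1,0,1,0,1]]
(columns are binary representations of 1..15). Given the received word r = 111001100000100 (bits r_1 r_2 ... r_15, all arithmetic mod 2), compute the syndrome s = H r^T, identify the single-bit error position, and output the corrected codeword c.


s = (1, 1, 0, 0)^T, error position = 12, corrected codeword c = 111001100001100

Compute s = H r^T mod 2 one row at a time:
  s_1 = 0 + 0 + 0 + 0 + 0 + 1 + 0 + 0 = 1 ≡ 1 (mod 2).
  s_2 = 0 + 0 + 1 + 1 + 0 + 1 + 0 + 0 = 3 ≡ 1 (mod 2).
  s_3 = 1 + 1 + 1 + 1 + 0 + 0 + 0 + 0 = 4 ≡ 0 (mod 2).
  s_4 = 1 + 1 + 0 + 1 + 0 + 0 + 1 + 0 = 4 ≡ 0 (mod 2).
s = (1, 1, 0, 0)^T — this equals column 12 of H (binary 1100), so error is at position 12.
Correct: flip bit 12 of r = 111001100000100 to get c = 111001100001100.


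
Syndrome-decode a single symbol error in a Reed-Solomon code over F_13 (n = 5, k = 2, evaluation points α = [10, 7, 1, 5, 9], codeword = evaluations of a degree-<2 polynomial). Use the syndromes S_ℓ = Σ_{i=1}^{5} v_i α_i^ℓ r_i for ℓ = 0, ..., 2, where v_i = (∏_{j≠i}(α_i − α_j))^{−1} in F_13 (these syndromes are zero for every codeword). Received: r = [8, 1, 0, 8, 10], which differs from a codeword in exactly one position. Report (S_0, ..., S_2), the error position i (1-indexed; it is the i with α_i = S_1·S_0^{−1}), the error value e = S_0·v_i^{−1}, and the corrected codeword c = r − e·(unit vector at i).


S = (9, 6, 4), error at position 4, error magnitude e = 3, c = [8, 1, 0, 5, 10].

Step 1: column multipliers v_i = (∏_{j≠i}(α_i − α_j))^{−1} mod 13.
  i = 1 (α = 10): (10−7)(10−1)(10−5)(10−9) = 3·9·5·1 = 135 ≡ 5, so v_1 = 5^{−1} = 8 (mod 13).
  i = 2 (α = 7): (7−10)(7−1)(7−5)(7−9) = (−3)·6·2·(−2) = 72 ≡ 7, so v_2 = 7^{−1} = 2 (mod 13).
  i = 3 (α = 1): (1−10)(1−7)(1−5)(1−9) = (−9)·(−6)·(−4)·(−8) = 1728 ≡ 12, so v_3 = 12^{−1} = 12 (mod 13).
  i = 4 (α = 5): (5−10)(5−7)(5−1)(5−9) = (−5)·(−2)·4·(−4) = −160 ≡ 9, so v_4 = 9^{−1} = 3 (mod 13).
  i = 5 (α = 9): (9−10)(9−7)(9−1)(9−5) = (−1)·2·8·4 = −64 ≡ 1, so v_5 = 1^{−1} = 1 (mod 13).
  v = [8, 2, 12, 3, 1].
Step 2: syndromes of r = [8, 1, 0, 8, 10] (all sums mod 13).
  S_0 = Σ v_i r_i = 8·8 + 2·1 + 12·0 + 3·8 + 1·10 = 100 ≡ 9.
  S_1 = Σ v_i α_i r_i = 8·10·8 + 2·7·1 + 12·1·0 + 3·5·8 + 1·9·10 = 864 ≡ 6.
  α_i^2 mod 13 = [9, 10, 1, 12, 3].
  S_2 = Σ v_i α_i^2 r_i = 8·9·8 + 2·10·1 + 12·1·0 + 3·12·8 + 1·3·10 = 914 ≡ 4.
  S = (9, 6, 4) ≠ 0, so r is not a codeword (an error is present).
Step 3: locate the error. For a single error e at position i, S_ℓ = v_i·e·α_i^ℓ, so α_err = S_1/S_0.
  S_0^{−1} = 9^{−1} = 3 (mod 13), so α_err = 6·3 = 18 ≡ 5 = α_4. Error position i = 4.
  Consistency check: S_2/S_1 = 4·11 = 44 ≡ 5 = α_err ✓ (single-error assumption holds).
Step 4: error magnitude e = S_0/v_4 = S_0·∏_{j≠4}(α_4 − α_j) = 9·9 = 81 ≡ 3 (mod 13).
Step 5: correct position 4: c_4 = r_4 − e = 8 − 3 ≡ 5 (mod 13). Hence c = [8, 1, 0, 5, 10].
  Check: interpolating c through the α_i gives m(x) = 2 + 11·x (degree < 2) with m(α_i) = c_i for every i, so c is indeed a codeword.


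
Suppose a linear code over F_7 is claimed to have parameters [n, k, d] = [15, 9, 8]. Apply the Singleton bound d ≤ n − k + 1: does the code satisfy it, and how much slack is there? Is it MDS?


Singleton RHS = n − k + 1 = 7, slack = -1, bound violated (no such code; not MDS).

Singleton bound: d ≤ n − k + 1.
Here n = 15, k = 9, so n − k + 1 = 7.
Given d = 8, check d ≤ 7: NO.
Slack = (n − k + 1) − d = -1.
The slack is negative: d = 8 exceeds n − k + 1 = 7 by 1, so the Singleton bound is violated and no linear [15, 9, 8]_7 code can exist. In particular it is not MDS (MDS requires d = n − k + 1 exactly).
Description: the claimed parameters are [15, 9, 8]_7; such a code would be impossible (violates the Singleton bound).


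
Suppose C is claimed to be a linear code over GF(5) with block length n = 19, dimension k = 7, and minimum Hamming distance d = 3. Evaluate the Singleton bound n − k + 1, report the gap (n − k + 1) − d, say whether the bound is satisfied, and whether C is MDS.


Singleton RHS = n − k + 1 = 13, slack = 10, bound satisfied, not MDS.

Singleton bound: d ≤ n − k + 1.
Here n = 19, k = 7, so n − k + 1 = 13.
Given d = 3, check d ≤ 13: YES.
Slack = (n − k + 1) − d = 10.
The code is NOT MDS (slack = 10 > 0).
Description: the claimed parameters are [19, 7, 3]_5; such a code would be non-MDS.


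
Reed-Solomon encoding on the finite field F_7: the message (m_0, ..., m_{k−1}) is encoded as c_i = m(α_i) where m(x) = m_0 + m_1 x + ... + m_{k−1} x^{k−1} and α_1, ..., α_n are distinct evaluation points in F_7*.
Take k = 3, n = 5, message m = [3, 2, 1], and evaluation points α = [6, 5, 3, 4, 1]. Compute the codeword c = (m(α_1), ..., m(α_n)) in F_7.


c = [2, 3, 4, 6, 6]

Message polynomial: m(x) = 3 + 2·x + 1·x^2 (mod 7).
For each evaluation point α_i, compute m(α_i) mod 7:
  α_1 = 6: Horner steps 1 → 1 → 2, so m(6) = 2.
  α_2 = 5: Horner steps 1 → 0 → 3, so m(5) = 3.
  α_3 = 3: Horner steps 1 → 5 → 4, so m(3) = 4.
  α_4 = 4: Horner steps 1 → 6 → 6, so m(4) = 6.
  α_5 = 1: Horner steps 1 → 3 → 6, so m(1) = 6.
Codeword c = [2, 3, 4, 6, 6] ∈ F_7^5.


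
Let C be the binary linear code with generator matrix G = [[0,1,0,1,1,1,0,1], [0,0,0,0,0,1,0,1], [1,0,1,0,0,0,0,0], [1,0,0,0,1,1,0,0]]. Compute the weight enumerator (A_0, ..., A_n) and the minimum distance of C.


Weight distribution: A_0 = 1, A_2 = 2, A_3 = 5, A_4 = 5, A_5 = 2, A_7 = 1. Minimum distance d = 2.

Enumerate all 2^4 = 16 messages m ∈ F_2^4.
For each, compute codeword c = mG in F_2^8, then tally its weight.
  m = 0000 → c = 00000000, weight = 0.
  m = 1000 → c = 01011101, weight = 5.
  m = 0100 → c = 00000101, weight = 2.
  m = 1100 → c = 01011000, weight = 3.
  m = 0010 → c = 10100000, weight = 2.
  m = 1010 → c = 11111101, weight = 7.
  m = 0110 → c = 10100101, weight = 4.
  m = 1110 → c = 11111000, weight = 5.
  m = 0001 → c = 10001100, weight = 3.
  m = 1001 → c = 11010001, weight = 4.
  m = 0101 → c = 10001001, weight = 3.
  m = 1101 → c = 11010100, weight = 4.
  m = 0011 → c = 00101100, weight = 3.
  m = 1011 → c = 01110001, weight = 4.
  m = 0111 → c = 00101001, weight = 3.
  m = 1111 → c = 01110100, weight = 4.
Tally weights:
  weight 0: 1 codewords.
  weight 2: 2 codewords.
  weight 3: 5 codewords.
  weight 4: 5 codewords.
  weight 5: 2 codewords.
  weight 7: 1 codewords.
Minimum distance d = smallest w > 0 with A_w > 0 = 2.
Sanity: Σ A_w = 16 = 2^4 = 16 ✓.


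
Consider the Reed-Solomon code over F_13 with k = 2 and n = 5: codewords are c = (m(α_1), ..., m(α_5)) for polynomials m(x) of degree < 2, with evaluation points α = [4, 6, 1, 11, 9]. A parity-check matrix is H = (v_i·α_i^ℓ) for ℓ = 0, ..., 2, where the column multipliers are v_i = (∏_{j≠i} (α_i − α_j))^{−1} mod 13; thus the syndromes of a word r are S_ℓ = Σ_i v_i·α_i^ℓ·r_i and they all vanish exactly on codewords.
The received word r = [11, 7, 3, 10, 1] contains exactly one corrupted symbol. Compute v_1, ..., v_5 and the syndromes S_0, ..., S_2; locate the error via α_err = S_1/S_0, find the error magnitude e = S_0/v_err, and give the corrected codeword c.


S = (3, 3, 3), error at position 3, error magnitude e = 12, c = [11, 7, 4, 10, 1].

Step 1: column multipliers v_i = (∏_{j≠i}(α_i − α_j))^{−1} mod 13.
  i = 1 (α = 4): (4−6)(4−1)(4−11)(4−9) = (−2)·3·(−7)·(−5) = −210 ≡ 11, so v_1 = 11^{−1} = 6 (mod 13).
  i = 2 (α = 6): (6−4)(6−1)(6−11)(6−9) = 2·5·(−5)·(−3) = 150 ≡ 7, so v_2 = 7^{−1} = 2 (mod 13).
  i = 3 (α = 1): (1−4)(1−6)(1−11)(1−9) = (−3)·(−5)·(−10)·(−8) = 1200 ≡ 4, so v_3 = 4^{−1} = 10 (mod 13).
  i = 4 (α = 11): (11−4)(11−6)(11−1)(11−9) = 7·5·10·2 = 700 ≡ 11, so v_4 = 11^{−1} = 6 (mod 13).
  i = 5 (α = 9): (9−4)(9−6)(9−1)(9−11) = 5·3·8·(−2) = −240 ≡ 7, so v_5 = 7^{−1} = 2 (mod 13).
  v = [6, 2, 10, 6, 2].
Step 2: syndromes of r = [11, 7, 3, 10, 1] (all sums mod 13).
  S_0 = Σ v_i r_i = 6·11 + 2·7 + 10·3 + 6·10 + 2·1 = 172 ≡ 3.
  S_1 = Σ v_i α_i r_i = 6·4·11 + 2·6·7 + 10·1·3 + 6·11·10 + 2·9·1 = 1056 ≡ 3.
  α_i^2 mod 13 = [3, 10, 1, 4, 3].
  S_2 = Σ v_i α_i^2 r_i = 6·3·11 + 2·10·7 + 10·1·3 + 6·4·10 + 2·3·1 = 614 ≡ 3.
  S = (3, 3, 3) ≠ 0, so r is not a codeword (an error is present).
Step 3: locate the error. For a single error e at position i, S_ℓ = v_i·e·α_i^ℓ, so α_err = S_1/S_0.
  S_0^{−1} = 3^{−1} = 9 (mod 13), so α_err = 3·9 = 27 ≡ 1 = α_3. Error position i = 3.
  Consistency check: S_2/S_1 = 3·9 = 27 ≡ 1 = α_err ✓ (single-error assumption holds).
Step 4: error magnitude e = S_0/v_3 = S_0·∏_{j≠3}(α_3 − α_j) = 3·4 = 12 ≡ 12 (mod 13).
Step 5: correct position 3: c_3 = r_3 − e = 3 − 12 ≡ 4 (mod 13). Hence c = [11, 7, 4, 10, 1].
  Check: interpolating c through the α_i gives m(x) = 6 + 11·x (degree < 2) with m(α_i) = c_i for every i, so c is indeed a codeword.


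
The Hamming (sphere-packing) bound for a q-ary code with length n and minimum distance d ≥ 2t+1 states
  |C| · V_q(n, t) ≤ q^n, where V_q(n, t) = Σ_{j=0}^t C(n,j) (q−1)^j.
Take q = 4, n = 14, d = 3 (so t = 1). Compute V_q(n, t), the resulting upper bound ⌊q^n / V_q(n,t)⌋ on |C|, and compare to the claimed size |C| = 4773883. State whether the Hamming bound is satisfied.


V_q(n, t) = 43, q^n = 268435456, Hamming bound = 6242685, |C| = 4773883 ≤ bound (satisfied).

Step 1: Compute V_q(n, t) = Σ_{j=0}^1 C(n, j) (q−1)^j.
  j = 0: C(14,0)·(3)^0 = 1·1 = 1.
  j = 1: C(14,1)·(3)^1 = 14·3 = 42.
  V_q(n, t) = 1 + 42 = 43.
Step 2: q^n = 4^14 = 268435456.
Step 3: Hamming bound ⌊q^n / V_q(n,t)⌋ = ⌊268435456/43⌋ = 6242685.
Step 4: Compare |C| = 4773883 to 6242685: satisfied.
The claimed |C| lies below the Hamming bound.


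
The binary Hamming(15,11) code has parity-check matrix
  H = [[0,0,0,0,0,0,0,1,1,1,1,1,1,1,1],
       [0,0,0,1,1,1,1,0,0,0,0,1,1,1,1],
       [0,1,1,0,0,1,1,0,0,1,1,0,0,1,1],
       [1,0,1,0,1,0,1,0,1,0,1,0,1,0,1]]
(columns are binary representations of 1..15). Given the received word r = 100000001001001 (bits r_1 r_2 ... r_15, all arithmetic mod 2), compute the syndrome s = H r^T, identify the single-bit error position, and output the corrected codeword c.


s = (1, 0, 1, 1)^T, error position = 11, corrected codeword c = 100000001011001

Compute s = H r^T mod 2 one row at a time:
  s_1 = 0 + 1 + 0 + 0 + 1 + 0 + 0 + 1 = 3 ≡ 1 (mod 2).
  s_2 = 0 + 0 + 0 + 0 + 1 + 0 + 0 + 1 = 2 ≡ 0 (mod 2).
  s_3 = 0 + 0 + 0 + 0 + 0 + 0 + 0 + 1 = 1 ≡ 1 (mod 2).
  s_4 = 1 + 0 + 0 + 0 + 1 + 0 + 0 + 1 = 3 ≡ 1 (mod 2).
s = (1, 0, 1, 1)^T — this equals column 11 of H (binary 1011), so error is at position 11.
Correct: flip bit 11 of r = 100000001001001 to get c = 100000001011001.


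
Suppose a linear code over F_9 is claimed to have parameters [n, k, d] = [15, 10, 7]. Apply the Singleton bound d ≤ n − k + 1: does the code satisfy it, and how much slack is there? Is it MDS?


Singleton RHS = n − k + 1 = 6, slack = -1, bound violated (no such code; not MDS).

Singleton bound: d ≤ n − k + 1.
Here n = 15, k = 10, so n − k + 1 = 6.
Given d = 7, check d ≤ 6: NO.
Slack = (n − k + 1) − d = -1.
The slack is negative: d = 7 exceeds n − k + 1 = 6 by 1, so the Singleton bound is violated and no linear [15, 10, 7]_9 code can exist. In particular it is not MDS (MDS requires d = n − k + 1 exactly).
Description: the claimed parameters are [15, 10, 7]_9; such a code would be impossible (violates the Singleton bound).


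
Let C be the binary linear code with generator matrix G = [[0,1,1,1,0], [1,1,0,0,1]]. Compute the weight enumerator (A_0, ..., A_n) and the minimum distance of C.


Weight distribution: A_0 = 1, A_3 = 2, A_4 = 1. Minimum distance d = 3.

Enumerate all 2^2 = 4 messages m ∈ F_2^2.
For each, compute codeword c = mG in F_2^5, then tally its weight.
  m = 00 → c = 00000, weight = 0.
  m = 10 → c = 01110, weight = 3.
  m = 01 → c = 11001, weight = 3.
  m = 11 → c = 10111, weight = 4.
Tally weights:
  weight 0: 1 codewords.
  weight 3: 2 codewords.
  weight 4: 1 codewords.
Minimum distance d = smallest w > 0 with A_w > 0 = 3.
Sanity: Σ A_w = 4 = 2^2 = 4 ✓.


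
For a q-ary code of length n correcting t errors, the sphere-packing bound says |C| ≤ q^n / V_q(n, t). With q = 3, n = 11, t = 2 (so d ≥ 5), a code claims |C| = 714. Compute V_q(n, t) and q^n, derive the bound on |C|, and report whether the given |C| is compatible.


V_q(n, t) = 243, q^n = 177147, Hamming bound = 729, |C| = 714 ≤ bound (satisfied).

Step 1: Compute V_q(n, t) = Σ_{j=0}^2 C(n, j) (q−1)^j.
  j = 0: C(11,0)·(2)^0 = 1·1 = 1.
  j = 1: C(11,1)·(2)^1 = 11·2 = 22.
  j = 2: C(11,2)·(2)^2 = 55·4 = 220.
  V_q(n, t) = 1 + 22 + 220 = 243.
Step 2: q^n = 3^11 = 177147.
Step 3: Hamming bound ⌊q^n / V_q(n,t)⌋ = ⌊177147/243⌋ = 729.
Step 4: Compare |C| = 714 to 729: satisfied.
The claimed |C| lies below the Hamming bound.


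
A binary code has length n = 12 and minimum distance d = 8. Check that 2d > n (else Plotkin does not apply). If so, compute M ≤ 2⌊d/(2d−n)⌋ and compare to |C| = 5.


Plotkin bound M ≤ 4; given |C| = 5 > bound (violated).

Check applicability: 2d = 16, n = 12.
2d − n = 4 > 0, so Plotkin applies.
Compute d/(2d−n) = 8/4 ≈ 2.0000.
⌊d/(2d−n)⌋ = 2.
Plotkin bound: M ≤ 2·2 = 4.
Given |C| = 5, check: VIOLATED.
This |C| is above the Plotkin bound, so no binary code with n = 12, d = 8 and 5 codewords exists.


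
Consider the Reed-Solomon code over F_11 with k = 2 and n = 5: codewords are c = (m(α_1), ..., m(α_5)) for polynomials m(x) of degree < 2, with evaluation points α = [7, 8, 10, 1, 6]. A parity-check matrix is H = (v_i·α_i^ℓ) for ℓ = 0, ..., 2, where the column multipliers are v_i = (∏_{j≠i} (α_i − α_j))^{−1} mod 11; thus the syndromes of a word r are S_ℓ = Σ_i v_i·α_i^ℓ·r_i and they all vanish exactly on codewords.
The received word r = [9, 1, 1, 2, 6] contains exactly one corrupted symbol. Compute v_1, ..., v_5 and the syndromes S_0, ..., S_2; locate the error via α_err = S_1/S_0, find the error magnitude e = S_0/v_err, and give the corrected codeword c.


S = (7, 4, 7), error at position 3, error magnitude e = 5, c = [9, 1, 7, 2, 6].

Step 1: column multipliers v_i = (∏_{j≠i}(α_i − α_j))^{−1} mod 11.
  i = 1 (α = 7): (7−8)(7−10)(7−1)(7−6) = (−1)·(−3)·6·1 = 18 ≡ 7, so v_1 = 7^{−1} = 8 (mod 11).
  i = 2 (α = 8): (8−7)(8−10)(8−1)(8−6) = 1·(−2)·7·2 = −28 ≡ 5, so v_2 = 5^{−1} = 9 (mod 11).
  i = 3 (α = 10): (10−7)(10−8)(10−1)(10−6) = 3·2·9·4 = 216 ≡ 7, so v_3 = 7^{−1} = 8 (mod 11).
  i = 4 (α = 1): (1−7)(1−8)(1−10)(1−6) = (−6)·(−7)·(−9)·(−5) = 1890 ≡ 9, so v_4 = 9^{−1} = 5 (mod 11).
  i = 5 (α = 6): (6−7)(6−8)(6−10)(6−1) = (−1)·(−2)·(−4)·5 = −40 ≡ 4, so v_5 = 4^{−1} = 3 (mod 11).
  v = [8, 9, 8, 5, 3].
Step 2: syndromes of r = [9, 1, 1, 2, 6] (all sums mod 11).
  S_0 = Σ v_i r_i = 8·9 + 9·1 + 8·1 + 5·2 + 3·6 = 117 ≡ 7.
  S_1 = Σ v_i α_i r_i = 8·7·9 + 9·8·1 + 8·10·1 + 5·1·2 + 3·6·6 = 774 ≡ 4.
  α_i^2 mod 11 = [5, 9, 1, 1, 3].
  S_2 = Σ v_i α_i^2 r_i = 8·5·9 + 9·9·1 + 8·1·1 + 5·1·2 + 3·3·6 = 513 ≡ 7.
  S = (7, 4, 7) ≠ 0, so r is not a codeword (an error is present).
Step 3: locate the error. For a single error e at position i, S_ℓ = v_i·e·α_i^ℓ, so α_err = S_1/S_0.
  S_0^{−1} = 7^{−1} = 8 (mod 11), so α_err = 4·8 = 32 ≡ 10 = α_3. Error position i = 3.
  Consistency check: S_2/S_1 = 7·3 = 21 ≡ 10 = α_err ✓ (single-error assumption holds).
Step 4: error magnitude e = S_0/v_3 = S_0·∏_{j≠3}(α_3 − α_j) = 7·7 = 49 ≡ 5 (mod 11).
Step 5: correct position 3: c_3 = r_3 − e = 1 − 5 ≡ 7 (mod 11). Hence c = [9, 1, 7, 2, 6].
  Check: interpolating c through the α_i gives m(x) = 10 + 3·x (degree < 2) with m(α_i) = c_i for every i, so c is indeed a codeword.


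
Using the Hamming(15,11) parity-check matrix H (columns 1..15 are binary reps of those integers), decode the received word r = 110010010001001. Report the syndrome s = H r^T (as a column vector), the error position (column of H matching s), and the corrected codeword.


s = (1, 1, 0, 1)^T, error position = 13, corrected codeword c = 110010010001101

Compute s = H r^T mod 2 one row at a time:
  s_1 = 1 + 0 + 0 + 0 + 1 + 0 + 0 + 1 = 3 ≡ 1 (mod 2).
  s_2 = 0 + 1 + 0 + 0 + 1 + 0 + 0 + 1 = 3 ≡ 1 (mod 2).
  s_3 = 1 + 0 + 0 + 0 + 0 + 0 + 0 + 1 = 2 ≡ 0 (mod 2).
  s_4 = 1 + 0 + 1 + 0 + 0 + 0 + 0 + 1 = 3 ≡ 1 (mod 2).
s = (1, 1, 0, 1)^T — this equals column 13 of H (binary 1101), so error is at position 13.
Correct: flip bit 13 of r = 110010010001001 to get c = 110010010001101.


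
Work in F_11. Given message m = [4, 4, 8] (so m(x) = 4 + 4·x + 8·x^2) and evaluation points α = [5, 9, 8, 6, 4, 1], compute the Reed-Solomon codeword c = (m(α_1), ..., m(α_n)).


c = [4, 6, 9, 8, 5, 5]

Message polynomial: m(x) = 4 + 4·x + 8·x^2 (mod 11).
For each evaluation point α_i, compute m(α_i) mod 11:
  α_1 = 5: Horner steps 8 → 0 → 4, so m(5) = 4.
  α_2 = 9: Horner steps 8 → 10 → 6, so m(9) = 6.
  α_3 = 8: Horner steps 8 → 2 → 9, so m(8) = 9.
  α_4 = 6: Horner steps 8 → 8 → 8, so m(6) = 8.
  α_5 = 4: Horner steps 8 → 3 → 5, so m(4) = 5.
  α_6 = 1: Horner steps 8 → 1 → 5, so m(1) = 5.
Codeword c = [4, 6, 9, 8, 5, 5] ∈ F_11^6.


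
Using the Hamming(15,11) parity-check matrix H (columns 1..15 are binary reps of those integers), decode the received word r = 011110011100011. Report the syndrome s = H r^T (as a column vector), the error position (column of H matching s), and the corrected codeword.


s = (1, 0, 1, 0)^T, error position = 10, corrected codeword c = 011110011000011

Compute s = H r^T mod 2 one row at a time:
  s_1 = 1 + 1 + 1 + 0 + 0 + 0 + 1 + 1 = 5 ≡ 1 (mod 2).
  s_2 = 1 + 1 + 0 + 0 + 0 + 0 + 1 + 1 = 4 ≡ 0 (mod 2).
  s_3 = 1 + 1 + 0 + 0 + 1 + 0 + 1 + 1 = 5 ≡ 1 (mod 2).
  s_4 = 0 + 1 + 1 + 0 + 1 + 0 + 0 + 1 = 4 ≡ 0 (mod 2).
s = (1, 0, 1, 0)^T — this equals column 10 of H (binary 1010), so error is at position 10.
Correct: flip bit 10 of r = 011110011100011 to get c = 011110011000011.


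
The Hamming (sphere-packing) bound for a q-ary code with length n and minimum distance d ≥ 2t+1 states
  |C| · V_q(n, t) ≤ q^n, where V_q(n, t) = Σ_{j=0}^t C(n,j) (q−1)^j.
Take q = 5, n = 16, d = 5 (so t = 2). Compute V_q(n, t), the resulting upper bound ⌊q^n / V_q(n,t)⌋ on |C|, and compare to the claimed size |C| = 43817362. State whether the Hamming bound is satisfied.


V_q(n, t) = 1985, q^n = 152587890625, Hamming bound = 76870473, |C| = 43817362 ≤ bound (satisfied).

Step 1: Compute V_q(n, t) = Σ_{j=0}^2 C(n, j) (q−1)^j.
  j = 0: C(16,0)·(4)^0 = 1·1 = 1.
  j = 1: C(16,1)·(4)^1 = 16·4 = 64.
  j = 2: C(16,2)·(4)^2 = 120·16 = 1920.
  V_q(n, t) = 1 + 64 + 1920 = 1985.
Step 2: q^n = 5^16 = 152587890625.
Step 3: Hamming bound ⌊q^n / V_q(n,t)⌋ = ⌊152587890625/1985⌋ = 76870473.
Step 4: Compare |C| = 43817362 to 76870473: satisfied.
The claimed |C| lies below the Hamming bound.
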